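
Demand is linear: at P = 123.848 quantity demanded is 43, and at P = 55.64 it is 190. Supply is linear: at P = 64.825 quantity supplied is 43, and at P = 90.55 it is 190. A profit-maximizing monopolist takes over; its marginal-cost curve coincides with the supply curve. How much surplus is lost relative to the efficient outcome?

Demand slope = (55.64 − 123.848)/(190 − 43) = −0.464, so P = 143.8 − 0.464Q.
Supply slope = (90.55 − 64.825)/(190 − 43) = 0.175, so P = 57.3 + 0.175Q.
Competitive equilibrium: 143.8 − 0.464Q = 57.3 + 0.175Q → Q* = 135.36776, P* = 80.98936.
Marginal revenue: MR = 143.8 − 0.928Q. Set MR = MC: 143.8 − 0.928Q = 57.3 + 0.175Q → Q_m = 78.42248.
Price P_m = 143.8 − 0.464·78.42248 = 107.41197; MC(Q_m) = 57.3 + 0.175·78.42248 = 71.02393.
Competitive Q* = 135.36776, so ΔQ = 56.94528; wedge = 107.41197 − 71.02393 = 36.38804.
Welfare loss = ½ × 56.94528 × 36.38804 = 1036.06.

1036.06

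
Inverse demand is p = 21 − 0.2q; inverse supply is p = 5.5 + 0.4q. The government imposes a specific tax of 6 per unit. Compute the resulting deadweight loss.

Competitive equilibrium: 21 − 0.2q = 5.5 + 0.4q → q* = 25.8333, p* = 15.8333.
With the tax, the buyer price exceeds the seller price by 6: (21 − 0.2q) − (5.5 + 0.4q) = 6 → q' = 15.8333.
Δq = 25.8333 − 15.8333 = 10; the wedge equals the tax, 6.
DWL = ½ × 10 × 6 = 30.

30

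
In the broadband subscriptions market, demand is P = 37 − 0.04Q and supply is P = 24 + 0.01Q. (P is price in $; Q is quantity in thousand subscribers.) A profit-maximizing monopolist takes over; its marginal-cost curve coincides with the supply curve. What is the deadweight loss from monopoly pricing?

Competitive equilibrium: 37 − 0.04Q = 24 + 0.01Q → Q* = 260, P* = 26.6.
Marginal revenue: MR = 37 − 0.08Q. Set MR = MC: 37 − 0.08Q = 24 + 0.01Q → Q_m = 144.4444.
Price P_m = 37 − 0.04·144.4444 = 31.2222; MC(Q_m) = 24 + 0.01·144.4444 = 25.4444.
Competitive Q* = 260, so ΔQ = 115.5556; wedge = 31.2222 − 25.4444 = 5.7778.
Welfare loss = ½ × 115.5556 × 5.7778 = $333.83 thousand.

$333.83 thousand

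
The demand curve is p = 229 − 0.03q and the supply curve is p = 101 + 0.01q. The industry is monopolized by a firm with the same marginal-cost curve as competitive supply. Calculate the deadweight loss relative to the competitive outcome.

Competitive equilibrium: 229 − 0.03q = 101 + 0.01q → q* = 3200, p* = 133.
Marginal revenue: MR = 229 − 0.06q. Set MR = MC: 229 − 0.06q = 101 + 0.01q → q_m = 1828.57143.
Price p_m = 229 − 0.03·1828.57143 = 174.14286; MC(q_m) = 101 + 0.01·1828.57143 = 119.28571.
Competitive q* = 3200, so Δq = 1371.42857; wedge = 174.14286 − 119.28571 = 54.85715.
Welfare loss = ½ × 1371.42857 × 54.85715 = 37616.33.

37616.33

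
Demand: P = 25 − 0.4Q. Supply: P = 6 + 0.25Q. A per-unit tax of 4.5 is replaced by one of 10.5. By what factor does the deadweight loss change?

5.444

Competitive equilibrium: 25 − 0.4Q = 6 + 0.25Q → Q* = 29.2308, P* = 13.3077.
For a per-unit tax t: ΔQ = t/0.65, so DWL = ½·t·(t/0.65) = t²/1.3.
At t = 4.5: DWL = 15.577. At t = 10.5: DWL = 84.808.
Ratio = (10.5/4.5)² = 5.444.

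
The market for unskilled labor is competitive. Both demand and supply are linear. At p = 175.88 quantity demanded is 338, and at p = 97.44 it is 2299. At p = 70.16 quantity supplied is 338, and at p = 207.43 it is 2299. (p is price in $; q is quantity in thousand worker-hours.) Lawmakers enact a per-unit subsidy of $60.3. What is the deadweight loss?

Demand slope = (97.44 − 175.88)/(2299 − 338) = −0.04, so p = 189.4 − 0.04q.
Supply slope = (207.43 − 70.16)/(2299 − 338) = 0.07, so p = 46.5 + 0.07q.
Competitive equilibrium: 189.4 − 0.04q = 46.5 + 0.07q → q* = 1299.0909, p* = 137.4364.
The subsidy lowers effective supply by 60.3: p = 0.07q − 13.8.
New quantity: 189.4 − 0.04q = 0.07q − 13.8 → q' = 1847.2727.
Overproduction Δq = 1847.2727 − 1299.0909 = 548.1818; wedge = subsidy = 60.3.
DWL = ½ × 548.1818 × 60.3 = $16527.68 thousand.

$16527.68 thousand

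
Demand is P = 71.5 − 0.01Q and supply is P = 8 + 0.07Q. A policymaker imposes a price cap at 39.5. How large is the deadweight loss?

4726.56

Competitive equilibrium: 71.5 − 0.01Q = 8 + 0.07Q → Q* = 793.75, P* = 63.5625.
At the ceiling P = 39.5, quantity supplied = (39.5 − 8)/0.07 = 450.
Willingness to pay at Q' = 450: 71.5 − 0.01·450 = 67.
ΔQ = 793.75 − 450 = 343.75; wedge = 67 − 39.5 = 27.5.
DWL = ½ × 343.75 × 27.5 = 4726.56.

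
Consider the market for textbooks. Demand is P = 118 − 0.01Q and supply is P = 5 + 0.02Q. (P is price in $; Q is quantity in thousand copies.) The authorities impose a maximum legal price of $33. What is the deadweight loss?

Competitive equilibrium: 118 − 0.01Q = 5 + 0.02Q → Q* = 3766.6667, P* = 80.3333.
At the ceiling P = 33, quantity supplied = (33 − 5)/0.02 = 1400.
Willingness to pay at Q' = 1400: 118 − 0.01·1400 = 104.
ΔQ = 3766.6667 − 1400 = 2366.6667; wedge = 104 − 33 = 71.
DWL = ½ × 2366.6667 × 71 = $84016.67 thousand.

$84016.67 thousand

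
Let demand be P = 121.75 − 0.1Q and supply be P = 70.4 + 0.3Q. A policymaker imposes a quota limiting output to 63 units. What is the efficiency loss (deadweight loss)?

854.78

Competitive equilibrium: 121.75 − 0.1Q = 70.4 + 0.3Q → Q* = 128.375, P* = 108.9125.
At Q = 63: demand price = 121.75 − 0.1·63 = 115.45; supply price = 70.4 + 0.3·63 = 89.3.
ΔQ = 128.375 − 63 = 65.375; wedge = 115.45 − 89.3 = 26.15.
Welfare loss = ½ × 65.375 × 26.15 = 854.78.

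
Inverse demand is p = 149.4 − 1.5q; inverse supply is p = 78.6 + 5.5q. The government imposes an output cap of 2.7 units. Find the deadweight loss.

192.40

Competitive equilibrium: 149.4 − 1.5q = 78.6 + 5.5q → q* = 10.1143, p* = 134.2286.
At q = 2.7: demand price = 149.4 − 1.5·2.7 = 145.35; supply price = 78.6 + 5.5·2.7 = 93.45.
Δq = 10.1143 − 2.7 = 7.4143; wedge = 145.35 − 93.45 = 51.9.
Deadweight loss = ½ × 7.4143 × 51.9 = 192.40.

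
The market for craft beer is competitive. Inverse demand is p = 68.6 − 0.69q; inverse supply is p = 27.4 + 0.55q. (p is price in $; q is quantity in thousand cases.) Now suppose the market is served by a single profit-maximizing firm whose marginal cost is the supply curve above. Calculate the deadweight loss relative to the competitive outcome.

$87.48 thousand

Competitive equilibrium: 68.6 − 0.69q = 27.4 + 0.55q → q* = 33.2258, p* = 45.6742.
Marginal revenue: MR = 68.6 − 1.38q. Set MR = MC: 68.6 − 1.38q = 27.4 + 0.55q → q_m = 21.3472.
Price p_m = 68.6 − 0.69·21.3472 = 53.8704; MC(q_m) = 27.4 + 0.55·21.3472 = 39.141.
Competitive q* = 33.2258, so Δq = 11.8786; wedge = 53.8704 − 39.141 = 14.7294.
The triangle = ½ × 11.8786 × 14.7294 = $87.48 thousand.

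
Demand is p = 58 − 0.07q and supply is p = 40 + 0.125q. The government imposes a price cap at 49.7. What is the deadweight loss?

21.09

Competitive equilibrium: 58 − 0.07q = 40 + 0.125q → q* = 92.3077, p* = 51.5385.
At the ceiling p = 49.7, quantity supplied = (49.7 − 40)/0.125 = 77.6.
Willingness to pay at q' = 77.6: 58 − 0.07·77.6 = 52.568.
Δq = 92.3077 − 77.6 = 14.7077; wedge = 52.568 − 49.7 = 2.868.
DWL = ½ × 14.7077 × 2.868 = 21.09.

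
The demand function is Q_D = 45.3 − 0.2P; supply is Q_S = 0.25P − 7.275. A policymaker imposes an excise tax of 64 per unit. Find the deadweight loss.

In inverse form: demand P = 226.5 − 5Q, supply P = 29.1 + 4Q.
Competitive equilibrium: 226.5 − 5Q = 29.1 + 4Q → Q* = 21.9333, P* = 116.8333.
With the tax, the buyer price exceeds the seller price by 64: (226.5 − 5Q) − (29.1 + 4Q) = 64 → Q' = 14.8222.
ΔQ = 21.9333 − 14.8222 = 7.1111; the wedge equals the tax, 64.
Welfare loss = ½ × 7.1111 × 64 = 227.56.

227.56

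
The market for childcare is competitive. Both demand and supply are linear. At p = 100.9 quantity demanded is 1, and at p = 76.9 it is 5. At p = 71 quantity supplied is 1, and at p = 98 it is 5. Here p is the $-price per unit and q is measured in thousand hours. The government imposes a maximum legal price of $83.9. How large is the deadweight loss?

Demand slope = (76.9 − 100.9)/(5 − 1) = −6, so p = 106.9 − 6q.
Supply slope = (98 − 71)/(5 − 1) = 6.75, so p = 64.25 + 6.75q.
Competitive equilibrium: 106.9 − 6q = 64.25 + 6.75q → q* = 3.3451, p* = 86.8294.
At the ceiling p = 83.9, quantity supplied = (83.9 − 64.25)/6.75 = 2.9111.
Willingness to pay at q' = 2.9111: 106.9 − 6·2.9111 = 89.4334.
Δq = 3.3451 − 2.9111 = 0.434; wedge = 89.4334 − 83.9 = 5.5334.
Deadweight loss = ½ × 0.434 × 5.5334 = $1.20 thousand.

$1.20 thousand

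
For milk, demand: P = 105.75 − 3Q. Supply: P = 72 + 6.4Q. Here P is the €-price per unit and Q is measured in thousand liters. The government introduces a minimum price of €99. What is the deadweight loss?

Competitive equilibrium: 105.75 − 3Q = 72 + 6.4Q → Q* = 3.5904, P* = 94.9787.
At the floor P = 99, quantity demanded = (105.75 − 99)/3 = 2.25.
Sellers' marginal cost at Q' = 2.25: 72 + 6.4·2.25 = 86.4.
ΔQ = 3.5904 − 2.25 = 1.3404; wedge = 99 − 86.4 = 12.6.
The triangle = ½ × 1.3404 × 12.6 = €8.44 thousand.

€8.44 thousand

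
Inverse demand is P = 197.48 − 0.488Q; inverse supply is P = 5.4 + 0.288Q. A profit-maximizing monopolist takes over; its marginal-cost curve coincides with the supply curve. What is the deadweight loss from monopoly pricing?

3543.38

Competitive equilibrium: 197.48 − 0.488Q = 5.4 + 0.288Q → Q* = 247.5258, P* = 76.6874.
Marginal revenue: MR = 197.48 − 0.976Q. Set MR = MC: 197.48 − 0.976Q = 5.4 + 0.288Q → Q_m = 151.962.
Price P_m = 197.48 − 0.488·151.962 = 123.3225; MC(Q_m) = 5.4 + 0.288·151.962 = 49.1651.
Competitive Q* = 247.5258, so ΔQ = 95.5638; wedge = 123.3225 − 49.1651 = 74.1574.
The triangle = ½ × 95.5638 × 74.1574 = 3543.38.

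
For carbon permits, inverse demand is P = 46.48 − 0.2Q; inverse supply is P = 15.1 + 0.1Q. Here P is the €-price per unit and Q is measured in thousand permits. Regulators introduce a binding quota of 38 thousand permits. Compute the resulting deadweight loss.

Competitive equilibrium: 46.48 − 0.2Q = 15.1 + 0.1Q → Q* = 104.6, P* = 25.56.
At Q = 38: demand price = 46.48 − 0.2·38 = 38.88; supply price = 15.1 + 0.1·38 = 18.9.
ΔQ = 104.6 − 38 = 66.6; wedge = 38.88 − 18.9 = 19.98.
Deadweight loss = ½ × 66.6 × 19.98 = €665.334 thousand.

€665.334 thousand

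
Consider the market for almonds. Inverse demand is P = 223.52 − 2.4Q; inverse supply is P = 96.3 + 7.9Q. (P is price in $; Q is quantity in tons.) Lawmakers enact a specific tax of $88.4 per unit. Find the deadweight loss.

$379.35

Competitive equilibrium: 223.52 − 2.4Q = 96.3 + 7.9Q → Q* = 12.3515, P* = 193.8765.
With the tax, the buyer price exceeds the seller price by 88.4: (223.52 − 2.4Q) − (96.3 + 7.9Q) = 88.4 → Q' = 3.7689.
ΔQ = 12.3515 − 3.7689 = 8.5826; the wedge equals the tax, 88.4.
Welfare loss = ½ × 8.5826 × 88.4 = $379.35.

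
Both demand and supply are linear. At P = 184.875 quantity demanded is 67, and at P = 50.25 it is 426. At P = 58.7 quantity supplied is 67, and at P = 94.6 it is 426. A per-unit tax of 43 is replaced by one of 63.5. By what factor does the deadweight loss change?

Demand slope = (50.25 − 184.875)/(426 − 67) = −0.375, so P = 210 − 0.375Q.
Supply slope = (94.6 − 58.7)/(426 − 67) = 0.1, so P = 52 + 0.1Q.
Competitive equilibrium: 210 − 0.375Q = 52 + 0.1Q → Q* = 332.6316, P* = 85.2632.
For a per-unit tax t: ΔQ = t/0.475, so DWL = ½·t·(t/0.475) = t²/0.95.
At t = 43: DWL = 1946.316. At t = 63.5: DWL = 4244.474.
Ratio = (63.5/43)² = 2.181.

2.181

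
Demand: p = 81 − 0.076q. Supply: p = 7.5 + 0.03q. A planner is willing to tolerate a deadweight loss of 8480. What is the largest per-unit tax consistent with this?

42.4

Competitive equilibrium: 81 − 0.076q = 7.5 + 0.03q → q* = 693.3962, p* = 28.3019.
A tax t gives Δq = t/0.106 and wedge t, so DWL = t²/0.212.
t²/0.212 = 8480 → t² = 1797.76 → t = 42.4.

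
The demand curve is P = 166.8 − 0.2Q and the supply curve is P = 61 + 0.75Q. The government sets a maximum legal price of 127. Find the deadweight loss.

259.39

Competitive equilibrium: 166.8 − 0.2Q = 61 + 0.75Q → Q* = 111.3684, P* = 144.5263.
At the ceiling P = 127, quantity supplied = (127 − 61)/0.75 = 88.
Willingness to pay at Q' = 88: 166.8 − 0.2·88 = 149.2.
ΔQ = 111.3684 − 88 = 23.3684; wedge = 149.2 − 127 = 22.2.
DWL = ½ × 23.3684 × 22.2 = 259.39.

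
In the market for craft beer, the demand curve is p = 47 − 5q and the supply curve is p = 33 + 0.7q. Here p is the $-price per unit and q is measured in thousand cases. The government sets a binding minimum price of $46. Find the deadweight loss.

$14.51 thousand

Competitive equilibrium: 47 − 5q = 33 + 0.7q → q* = 2.4561, p* = 34.7193.
At the floor p = 46, quantity demanded = (47 − 46)/5 = 0.2.
Sellers' marginal cost at q' = 0.2: 33 + 0.7·0.2 = 33.14.
Δq = 2.4561 − 0.2 = 2.2561; wedge = 46 − 33.14 = 12.86.
DWL = ½ × 2.2561 × 12.86 = $14.51 thousand.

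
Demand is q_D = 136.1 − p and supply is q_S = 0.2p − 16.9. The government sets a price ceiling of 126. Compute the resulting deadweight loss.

In inverse form: demand p = 136.1 − q, supply p = 84.5 + 5q.
Competitive equilibrium: 136.1 − q = 84.5 + 5q → q* = 8.6, p* = 127.5.
At the ceiling p = 126, quantity supplied = (126 − 84.5)/5 = 8.3.
Willingness to pay at q' = 8.3: 136.1 − 1·8.3 = 127.8.
Δq = 8.6 − 8.3 = 0.3; wedge = 127.8 − 126 = 1.8.
The triangle = ½ × 0.3 × 1.8 = 0.27.

0.27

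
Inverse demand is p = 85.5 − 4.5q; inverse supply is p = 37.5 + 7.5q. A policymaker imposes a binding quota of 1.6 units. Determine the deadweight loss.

Competitive equilibrium: 85.5 − 4.5q = 37.5 + 7.5q → q* = 4, p* = 67.5.
At q = 1.6: demand price = 85.5 − 4.5·1.6 = 78.3; supply price = 37.5 + 7.5·1.6 = 49.5.
Δq = 4 − 1.6 = 2.4; wedge = 78.3 − 49.5 = 28.8.
Welfare loss = ½ × 2.4 × 28.8 = 34.56.

34.56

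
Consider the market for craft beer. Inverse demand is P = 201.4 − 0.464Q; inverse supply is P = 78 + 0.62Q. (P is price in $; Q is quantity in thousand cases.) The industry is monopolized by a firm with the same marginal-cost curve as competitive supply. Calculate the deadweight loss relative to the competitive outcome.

Competitive equilibrium: 201.4 − 0.464Q = 78 + 0.62Q → Q* = 113.8376, P* = 148.5793.
Marginal revenue: MR = 201.4 − 0.928Q. Set MR = MC: 201.4 − 0.928Q = 78 + 0.62Q → Q_m = 79.7158.
Price P_m = 201.4 − 0.464·79.7158 = 164.4119; MC(Q_m) = 78 + 0.62·79.7158 = 127.4238.
Competitive Q* = 113.8376, so ΔQ = 34.1218; wedge = 164.4119 − 127.4238 = 36.9881.
Deadweight loss = ½ × 34.1218 × 36.9881 = $631.05 thousand.

$631.05 thousand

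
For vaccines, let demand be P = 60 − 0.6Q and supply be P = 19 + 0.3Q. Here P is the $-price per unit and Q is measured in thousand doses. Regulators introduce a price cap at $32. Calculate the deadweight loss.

$2.22 thousand

Competitive equilibrium: 60 − 0.6Q = 19 + 0.3Q → Q* = 45.5556, P* = 32.6667.
At the ceiling P = 32, quantity supplied = (32 − 19)/0.3 = 43.3333.
Willingness to pay at Q' = 43.3333: 60 − 0.6·43.3333 = 34.
ΔQ = 45.5556 − 43.3333 = 2.2223; wedge = 34 − 32 = 2.
The triangle = ½ × 2.2223 × 2 = $2.22 thousand.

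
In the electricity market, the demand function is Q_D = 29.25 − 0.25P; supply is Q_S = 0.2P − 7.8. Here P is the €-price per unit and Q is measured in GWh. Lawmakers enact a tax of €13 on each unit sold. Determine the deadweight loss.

€9.39

In inverse form: demand P = 117 − 4Q, supply P = 39 + 5Q.
Competitive equilibrium: 117 − 4Q = 39 + 5Q → Q* = 8.6667, P* = 82.3333.
With the tax, the buyer price exceeds the seller price by 13: (117 − 4Q) − (39 + 5Q) = 13 → Q' = 7.2222.
ΔQ = 8.6667 − 7.2222 = 1.4445; the wedge equals the tax, 13.
Welfare loss = ½ × 1.4445 × 13 = €9.39.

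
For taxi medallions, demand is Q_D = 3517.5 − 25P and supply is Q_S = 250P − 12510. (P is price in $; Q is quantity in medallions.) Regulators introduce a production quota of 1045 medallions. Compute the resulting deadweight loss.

In inverse form: demand P = 140.7 − 0.04Q, supply P = 50.04 + 0.004Q.
Competitive equilibrium: 140.7 − 0.04Q = 50.04 + 0.004Q → Q* = 2060.4545, P* = 58.2818.
At Q = 1045: demand price = 140.7 − 0.04·1045 = 98.9; supply price = 50.04 + 0.004·1045 = 54.22.
ΔQ = 2060.4545 − 1045 = 1015.4545; wedge = 98.9 − 54.22 = 44.68.
The triangle = ½ × 1015.4545 × 44.68 = $22685.25.

$22685.25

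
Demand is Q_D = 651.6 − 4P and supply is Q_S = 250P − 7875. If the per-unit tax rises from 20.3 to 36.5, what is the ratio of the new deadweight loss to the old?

In inverse form: demand P = 162.9 − 0.25Q, supply P = 31.5 + 0.004Q.
Competitive equilibrium: 162.9 − 0.25Q = 31.5 + 0.004Q → Q* = 517.3228, P* = 33.5693.
For a per-unit tax t: ΔQ = t/0.254, so DWL = ½·t·(t/0.254) = t²/0.508.
At t = 20.3: DWL = 811.201. At t = 36.5: DWL = 2622.539.
Ratio = (36.5/20.3)² = 3.233.

3.233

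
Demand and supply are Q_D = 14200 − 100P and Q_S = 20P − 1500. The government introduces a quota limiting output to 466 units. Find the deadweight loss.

12701.01

In inverse form: demand P = 142 − 0.01Q, supply P = 75 + 0.05Q.
Competitive equilibrium: 142 − 0.01Q = 75 + 0.05Q → Q* = 1116.6667, P* = 130.8333.
At Q = 466: demand price = 142 − 0.01·466 = 137.34; supply price = 75 + 0.05·466 = 98.3.
ΔQ = 1116.6667 − 466 = 650.6667; wedge = 137.34 − 98.3 = 39.04.
The triangle = ½ × 650.6667 × 39.04 = 12701.01.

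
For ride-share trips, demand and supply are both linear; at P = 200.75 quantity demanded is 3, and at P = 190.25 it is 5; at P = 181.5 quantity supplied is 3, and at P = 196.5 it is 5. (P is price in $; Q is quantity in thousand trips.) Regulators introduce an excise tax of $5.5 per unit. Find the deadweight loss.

$1.19 thousand

Demand slope = (190.25 − 200.75)/(5 − 3) = −5.25, so P = 216.5 − 5.25Q.
Supply slope = (196.5 − 181.5)/(5 − 3) = 7.5, so P = 159 + 7.5Q.
Competitive equilibrium: 216.5 − 5.25Q = 159 + 7.5Q → Q* = 4.5098, P* = 192.8235.
With the tax, the buyer price exceeds the seller price by 5.5: (216.5 − 5.25Q) − (159 + 7.5Q) = 5.5 → Q' = 4.0784.
ΔQ = 4.5098 − 4.0784 = 0.4314; the wedge equals the tax, 5.5.
Welfare loss = ½ × 0.4314 × 5.5 = $1.19 thousand.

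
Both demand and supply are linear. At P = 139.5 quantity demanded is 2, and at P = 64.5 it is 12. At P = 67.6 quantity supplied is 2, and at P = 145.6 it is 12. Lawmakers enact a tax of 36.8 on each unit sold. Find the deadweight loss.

44.26

Demand slope = (64.5 − 139.5)/(12 − 2) = −7.5, so P = 154.5 − 7.5Q.
Supply slope = (145.6 − 67.6)/(12 − 2) = 7.8, so P = 52 + 7.8Q.
Competitive equilibrium: 154.5 − 7.5Q = 52 + 7.8Q → Q* = 6.6993, P* = 104.2549.
With the tax, the buyer price exceeds the seller price by 36.8: (154.5 − 7.5Q) − (52 + 7.8Q) = 36.8 → Q' = 4.2941.
ΔQ = 6.6993 − 4.2941 = 2.4052; the wedge equals the tax, 36.8.
The triangle = ½ × 2.4052 × 36.8 = 44.26.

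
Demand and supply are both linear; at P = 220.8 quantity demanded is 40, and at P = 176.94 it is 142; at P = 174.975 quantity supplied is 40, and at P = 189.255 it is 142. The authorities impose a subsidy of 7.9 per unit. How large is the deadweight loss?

54.75

Demand slope = (176.94 − 220.8)/(142 − 40) = −0.43, so P = 238 − 0.43Q.
Supply slope = (189.255 − 174.975)/(142 − 40) = 0.14, so P = 169.375 + 0.14Q.
Competitive equilibrium: 238 − 0.43Q = 169.375 + 0.14Q → Q* = 120.3947, P* = 186.2303.
The subsidy lowers effective supply by 7.9: P = 161.475 + 0.14Q.
New quantity: 238 − 0.43Q = 161.475 + 0.14Q → Q' = 134.2544.
Overproduction ΔQ = 134.2544 − 120.3947 = 13.8597; wedge = subsidy = 7.9.
Welfare loss = ½ × 13.8597 × 7.9 = 54.75.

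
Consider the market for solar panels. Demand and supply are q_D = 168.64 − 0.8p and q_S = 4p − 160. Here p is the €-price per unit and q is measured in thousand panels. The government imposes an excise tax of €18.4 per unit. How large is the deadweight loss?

In inverse form: demand p = 210.8 − 1.25q, supply p = 40 + 0.25q.
Competitive equilibrium: 210.8 − 1.25q = 40 + 0.25q → q* = 113.8667, p* = 68.4667.
With the tax, the buyer price exceeds the seller price by 18.4: (210.8 − 1.25q) − (40 + 0.25q) = 18.4 → q' = 101.6.
Δq = 113.8667 − 101.6 = 12.2667; the wedge equals the tax, 18.4.
DWL = ½ × 12.2667 × 18.4 = €112.85 thousand.

€112.85 thousand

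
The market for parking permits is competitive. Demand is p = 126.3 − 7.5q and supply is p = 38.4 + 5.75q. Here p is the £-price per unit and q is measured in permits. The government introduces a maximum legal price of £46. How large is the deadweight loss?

£186.96

Competitive equilibrium: 126.3 − 7.5q = 38.4 + 5.75q → q* = 6.634, p* = 76.5453.
At the ceiling p = 46, quantity supplied = (46 − 38.4)/5.75 = 1.3217.
Willingness to pay at q' = 1.3217: 126.3 − 7.5·1.3217 = 116.3873.
Δq = 6.634 − 1.3217 = 5.3123; wedge = 116.3873 − 46 = 70.3873.
Deadweight loss = ½ × 5.3123 × 70.3873 = £186.96.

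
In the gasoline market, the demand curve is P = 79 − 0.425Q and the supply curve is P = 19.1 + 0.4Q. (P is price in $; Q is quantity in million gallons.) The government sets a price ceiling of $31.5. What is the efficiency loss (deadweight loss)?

$714.06 million

Competitive equilibrium: 79 − 0.425Q = 19.1 + 0.4Q → Q* = 72.6061, P* = 48.1424.
At the ceiling P = 31.5, quantity supplied = (31.5 − 19.1)/0.4 = 31.
Willingness to pay at Q' = 31: 79 − 0.425·31 = 65.825.
ΔQ = 72.6061 − 31 = 41.6061; wedge = 65.825 − 31.5 = 34.325.
The triangle = ½ × 41.6061 × 34.325 = $714.06 million.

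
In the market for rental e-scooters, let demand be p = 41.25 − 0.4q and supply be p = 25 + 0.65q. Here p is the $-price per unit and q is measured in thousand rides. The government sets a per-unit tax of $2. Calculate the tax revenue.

$27.14 thousand

Competitive equilibrium: 41.25 − 0.4q = 25 + 0.65q → q* = 15.4762, p* = 35.0595.
With the tax, the buyer price exceeds the seller price by 2: (41.25 − 0.4q) − (25 + 0.65q) = 2 → q' = 13.5714.
Tax revenue = 2 × 13.5714 = $27.14 thousand.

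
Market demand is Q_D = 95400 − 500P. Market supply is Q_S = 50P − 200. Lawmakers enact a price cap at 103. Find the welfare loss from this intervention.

137918.41

In inverse form: demand P = 190.8 − 0.002Q, supply P = 4 + 0.02Q.
Competitive equilibrium: 190.8 − 0.002Q = 4 + 0.02Q → Q* = 8490.9091, P* = 173.8182.
At the ceiling P = 103, quantity supplied = (103 − 4)/0.02 = 4950.
Willingness to pay at Q' = 4950: 190.8 − 0.002·4950 = 180.9.
ΔQ = 8490.9091 − 4950 = 3540.9091; wedge = 180.9 − 103 = 77.9.
Welfare loss = ½ × 3540.9091 × 77.9 = 137918.41.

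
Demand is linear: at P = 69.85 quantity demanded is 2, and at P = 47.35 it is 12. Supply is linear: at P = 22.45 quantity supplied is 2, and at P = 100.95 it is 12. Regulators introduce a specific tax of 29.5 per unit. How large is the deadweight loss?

43.08

Demand slope = (47.35 − 69.85)/(12 − 2) = −2.25, so P = 74.35 − 2.25Q.
Supply slope = (100.95 − 22.45)/(12 − 2) = 7.85, so P = 6.75 + 7.85Q.
Competitive equilibrium: 74.35 − 2.25Q = 6.75 + 7.85Q → Q* = 6.6931, P* = 59.2906.
With the tax, the buyer price exceeds the seller price by 29.5: (74.35 − 2.25Q) − (6.75 + 7.85Q) = 29.5 → Q' = 3.7723.
ΔQ = 6.6931 − 3.7723 = 2.9208; the wedge equals the tax, 29.5.
The triangle = ½ × 2.9208 × 29.5 = 43.08.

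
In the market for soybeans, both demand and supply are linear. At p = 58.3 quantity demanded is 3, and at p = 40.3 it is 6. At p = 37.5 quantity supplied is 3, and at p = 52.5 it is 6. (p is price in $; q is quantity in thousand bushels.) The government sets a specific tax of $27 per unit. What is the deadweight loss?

Demand slope = (40.3 − 58.3)/(6 − 3) = −6, so p = 76.3 − 6q.
Supply slope = (52.5 − 37.5)/(6 − 3) = 5, so p = 22.5 + 5q.
Competitive equilibrium: 76.3 − 6q = 22.5 + 5q → q* = 4.8909, p* = 46.9545.
With the tax, the buyer price exceeds the seller price by 27: (76.3 − 6q) − (22.5 + 5q) = 27 → q' = 2.4364.
Δq = 4.8909 − 2.4364 = 2.4545; the wedge equals the tax, 27.
Deadweight loss = ½ × 2.4545 × 27 = $33.14 thousand.

$33.14 thousand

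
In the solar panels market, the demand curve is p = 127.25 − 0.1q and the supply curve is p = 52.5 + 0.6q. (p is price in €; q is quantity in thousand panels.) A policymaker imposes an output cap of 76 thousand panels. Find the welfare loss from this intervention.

€331.72 thousand

Competitive equilibrium: 127.25 − 0.1q = 52.5 + 0.6q → q* = 106.7857, p* = 116.5714.
At q = 76: demand price = 127.25 − 0.1·76 = 119.65; supply price = 52.5 + 0.6·76 = 98.1.
Δq = 106.7857 − 76 = 30.7857; wedge = 119.65 − 98.1 = 21.55.
Deadweight loss = ½ × 30.7857 × 21.55 = €331.72 thousand.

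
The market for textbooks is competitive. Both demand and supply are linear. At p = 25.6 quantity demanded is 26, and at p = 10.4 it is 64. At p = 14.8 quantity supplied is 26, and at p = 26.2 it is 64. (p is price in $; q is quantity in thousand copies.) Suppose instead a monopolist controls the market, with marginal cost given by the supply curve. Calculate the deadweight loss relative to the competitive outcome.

$79.43 thousand

Demand slope = (10.4 − 25.6)/(64 − 26) = −0.4, so p = 36 − 0.4q.
Supply slope = (26.2 − 14.8)/(64 − 26) = 0.3, so p = 7 + 0.3q.
Competitive equilibrium: 36 − 0.4q = 7 + 0.3q → q* = 41.4286, p* = 19.4286.
Marginal revenue: MR = 36 − 0.8q. Set MR = MC: 36 − 0.8q = 7 + 0.3q → q_m = 26.3636.
Price p_m = 36 − 0.4·26.3636 = 25.4546; MC(q_m) = 7 + 0.3·26.3636 = 14.9091.
Competitive q* = 41.4286, so Δq = 15.065; wedge = 25.4546 − 14.9091 = 10.5455.
Deadweight loss = ½ × 15.065 × 10.5455 = $79.43 thousand.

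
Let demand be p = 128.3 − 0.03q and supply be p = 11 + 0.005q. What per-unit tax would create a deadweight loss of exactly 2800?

14

Competitive equilibrium: 128.3 − 0.03q = 11 + 0.005q → q* = 3351.4286, p* = 27.7571.
A tax t gives Δq = t/0.035 and wedge t, so DWL = t²/0.07.
t²/0.07 = 2800 → t² = 196 → t = 14.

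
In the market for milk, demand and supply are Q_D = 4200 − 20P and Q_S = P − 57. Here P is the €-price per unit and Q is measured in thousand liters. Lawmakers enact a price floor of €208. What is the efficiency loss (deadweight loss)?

€5867.14 thousand

In inverse form: demand P = 210 − 0.05Q, supply P = 57 + Q.
Competitive equilibrium: 210 − 0.05Q = 57 + Q → Q* = 145.7143, P* = 202.7143.
At the floor P = 208, quantity demanded = (210 − 208)/0.05 = 40.
Sellers' marginal cost at Q' = 40: 57 + 1·40 = 97.
ΔQ = 145.7143 − 40 = 105.7143; wedge = 208 − 97 = 111.
DWL = ½ × 105.7143 × 111 = €5867.14 thousand.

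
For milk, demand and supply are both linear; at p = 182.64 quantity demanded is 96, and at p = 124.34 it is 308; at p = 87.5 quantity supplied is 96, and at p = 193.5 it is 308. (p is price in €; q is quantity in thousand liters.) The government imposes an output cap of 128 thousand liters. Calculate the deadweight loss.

Demand slope = (124.34 − 182.64)/(308 − 96) = −0.275, so p = 209.04 − 0.275q.
Supply slope = (193.5 − 87.5)/(308 − 96) = 0.5, so p = 39.5 + 0.5q.
Competitive equilibrium: 209.04 − 0.275q = 39.5 + 0.5q → q* = 218.7613, p* = 148.8806.
At q = 128: demand price = 209.04 − 0.275·128 = 173.84; supply price = 39.5 + 0.5·128 = 103.5.
Δq = 218.7613 − 128 = 90.7613; wedge = 173.84 − 103.5 = 70.34.
DWL = ½ × 90.7613 × 70.34 = €3192.07 thousand.

€3192.07 thousand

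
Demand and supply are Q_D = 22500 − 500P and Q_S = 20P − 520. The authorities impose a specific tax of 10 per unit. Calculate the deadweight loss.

961.54

In inverse form: demand P = 45 − 0.002Q, supply P = 26 + 0.05Q.
Competitive equilibrium: 45 − 0.002Q = 26 + 0.05Q → Q* = 365.3846, P* = 44.2692.
With the tax, the buyer price exceeds the seller price by 10: (45 − 0.002Q) − (26 + 0.05Q) = 10 → Q' = 173.0769.
ΔQ = 365.3846 − 173.0769 = 192.3077; the wedge equals the tax, 10.
DWL = ½ × 192.3077 × 10 = 961.54.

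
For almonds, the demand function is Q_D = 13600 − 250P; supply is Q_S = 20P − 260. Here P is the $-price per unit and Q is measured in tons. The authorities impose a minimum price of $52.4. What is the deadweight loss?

In inverse form: demand P = 54.4 − 0.004Q, supply P = 13 + 0.05Q.
Competitive equilibrium: 54.4 − 0.004Q = 13 + 0.05Q → Q* = 766.6667, P* = 51.3333.
At the floor P = 52.4, quantity demanded = (54.4 − 52.4)/0.004 = 500.
Sellers' marginal cost at Q' = 500: 13 + 0.05·500 = 38.
ΔQ = 766.6667 − 500 = 266.6667; wedge = 52.4 − 38 = 14.4.
The triangle = ½ × 266.6667 × 14.4 = $1920.

$1920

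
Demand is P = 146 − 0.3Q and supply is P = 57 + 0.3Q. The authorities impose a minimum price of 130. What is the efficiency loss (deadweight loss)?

Competitive equilibrium: 146 − 0.3Q = 57 + 0.3Q → Q* = 148.3333, P* = 101.5.
At the floor P = 130, quantity demanded = (146 − 130)/0.3 = 53.3333.
Sellers' marginal cost at Q' = 53.3333: 57 + 0.3·53.3333 = 73.
ΔQ = 148.3333 − 53.3333 = 95; wedge = 130 − 73 = 57.
The triangle = ½ × 95 × 57 = 2707.50.

2707.50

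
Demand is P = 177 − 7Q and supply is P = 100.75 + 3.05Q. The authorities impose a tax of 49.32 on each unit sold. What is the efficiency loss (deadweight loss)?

121.02

Competitive equilibrium: 177 − 7Q = 100.75 + 3.05Q → Q* = 7.5871, P* = 123.8905.
With the tax, the buyer price exceeds the seller price by 49.32: (177 − 7Q) − (100.75 + 3.05Q) = 49.32 → Q' = 2.6796.
ΔQ = 7.5871 − 2.6796 = 4.9075; the wedge equals the tax, 49.32.
DWL = ½ × 4.9075 × 49.32 = 121.02.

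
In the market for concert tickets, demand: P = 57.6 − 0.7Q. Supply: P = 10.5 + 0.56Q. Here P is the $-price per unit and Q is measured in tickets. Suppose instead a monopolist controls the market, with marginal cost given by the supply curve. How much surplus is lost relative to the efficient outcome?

$112.29

Competitive equilibrium: 57.6 − 0.7Q = 10.5 + 0.56Q → Q* = 37.381, P* = 31.4333.
Marginal revenue: MR = 57.6 − 1.4Q. Set MR = MC: 57.6 − 1.4Q = 10.5 + 0.56Q → Q_m = 24.0306.
Price P_m = 57.6 − 0.7·24.0306 = 40.7786; MC(Q_m) = 10.5 + 0.56·24.0306 = 23.9571.
Competitive Q* = 37.381, so ΔQ = 13.3504; wedge = 40.7786 − 23.9571 = 16.8215.
Welfare loss = ½ × 13.3504 × 16.8215 = $112.29.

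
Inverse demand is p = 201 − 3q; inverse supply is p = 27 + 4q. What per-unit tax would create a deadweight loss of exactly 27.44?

19.6

Competitive equilibrium: 201 − 3q = 27 + 4q → q* = 24.8571, p* = 126.4286.
A tax t gives Δq = t/7 and wedge t, so DWL = t²/14.
t²/14 = 27.44 → t² = 384.16 → t = 19.6.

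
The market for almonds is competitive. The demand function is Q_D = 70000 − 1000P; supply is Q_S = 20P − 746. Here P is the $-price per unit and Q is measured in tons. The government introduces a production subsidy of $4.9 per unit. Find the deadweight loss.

$235.39

In inverse form: demand P = 70 − 0.001Q, supply P = 37.3 + 0.05Q.
Competitive equilibrium: 70 − 0.001Q = 37.3 + 0.05Q → Q* = 641.1765, P* = 69.3588.
The subsidy lowers effective supply by 4.9: P = 32.4 + 0.05Q.
New quantity: 70 − 0.001Q = 32.4 + 0.05Q → Q' = 737.2549.
Overproduction ΔQ = 737.2549 − 641.1765 = 96.0784; wedge = subsidy = 4.9.
The triangle = ½ × 96.0784 × 4.9 = $235.39.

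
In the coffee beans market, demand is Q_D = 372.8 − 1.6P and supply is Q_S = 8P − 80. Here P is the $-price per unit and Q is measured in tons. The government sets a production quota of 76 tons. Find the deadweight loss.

$18370.67

In inverse form: demand P = 233 − 0.625Q, supply P = 10 + 0.125Q.
Competitive equilibrium: 233 − 0.625Q = 10 + 0.125Q → Q* = 297.33333, P* = 47.16667.
At Q = 76: demand price = 233 − 0.625·76 = 185.5; supply price = 10 + 0.125·76 = 19.5.
ΔQ = 297.33333 − 76 = 221.33333; wedge = 185.5 − 19.5 = 166.
The triangle = ½ × 221.33333 × 166 = $18370.67.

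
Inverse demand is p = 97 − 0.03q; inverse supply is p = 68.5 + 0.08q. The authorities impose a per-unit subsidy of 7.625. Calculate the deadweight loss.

Competitive equilibrium: 97 − 0.03q = 68.5 + 0.08q → q* = 259.0909, p* = 89.2273.
The subsidy lowers effective supply by 7.625: p = 60.875 + 0.08q.
New quantity: 97 − 0.03q = 60.875 + 0.08q → q' = 328.4091.
Overproduction Δq = 328.4091 − 259.0909 = 69.3182; wedge = subsidy = 7.625.
Welfare loss = ½ × 69.3182 × 7.625 = 264.28.

264.28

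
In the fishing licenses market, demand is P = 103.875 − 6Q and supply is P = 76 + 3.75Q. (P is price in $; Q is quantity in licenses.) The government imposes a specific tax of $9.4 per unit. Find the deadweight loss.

$4.53

Competitive equilibrium: 103.875 − 6Q = 76 + 3.75Q → Q* = 2.859, P* = 86.7212.
With the tax, the buyer price exceeds the seller price by 9.4: (103.875 − 6Q) − (76 + 3.75Q) = 9.4 → Q' = 1.8949.
ΔQ = 2.859 − 1.8949 = 0.9641; the wedge equals the tax, 9.4.
The triangle = ½ × 0.9641 × 9.4 = $4.53.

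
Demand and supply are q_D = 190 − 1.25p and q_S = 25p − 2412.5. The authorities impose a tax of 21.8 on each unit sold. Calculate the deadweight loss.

282.88

In inverse form: demand p = 152 − 0.8q, supply p = 96.5 + 0.04q.
Competitive equilibrium: 152 − 0.8q = 96.5 + 0.04q → q* = 66.0714, p* = 99.1429.
With the tax, the buyer price exceeds the seller price by 21.8: (152 − 0.8q) − (96.5 + 0.04q) = 21.8 → q' = 40.119.
Δq = 66.0714 − 40.119 = 25.9524; the wedge equals the tax, 21.8.
Deadweight loss = ½ × 25.9524 × 21.8 = 282.88.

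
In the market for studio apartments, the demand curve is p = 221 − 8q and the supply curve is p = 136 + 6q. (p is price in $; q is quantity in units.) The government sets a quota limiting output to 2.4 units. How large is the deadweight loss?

$94.36

Competitive equilibrium: 221 − 8q = 136 + 6q → q* = 6.07143, p* = 172.42857.
At q = 2.4: demand price = 221 − 8·2.4 = 201.8; supply price = 136 + 6·2.4 = 150.4.
Δq = 6.07143 − 2.4 = 3.67143; wedge = 201.8 − 150.4 = 51.4.
DWL = ½ × 3.67143 × 51.4 = $94.36.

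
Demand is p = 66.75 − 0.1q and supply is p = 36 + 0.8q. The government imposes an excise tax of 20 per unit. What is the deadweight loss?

222.22

Competitive equilibrium: 66.75 − 0.1q = 36 + 0.8q → q* = 34.1667, p* = 63.3333.
With the tax, the buyer price exceeds the seller price by 20: (66.75 − 0.1q) − (36 + 0.8q) = 20 → q' = 11.9444.
Δq = 34.1667 − 11.9444 = 22.2223; the wedge equals the tax, 20.
Welfare loss = ½ × 22.2223 × 20 = 222.22.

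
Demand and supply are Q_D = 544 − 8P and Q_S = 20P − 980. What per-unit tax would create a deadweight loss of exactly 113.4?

6.3

In inverse form: demand P = 68 − 0.125Q, supply P = 49 + 0.05Q.
Competitive equilibrium: 68 − 0.125Q = 49 + 0.05Q → Q* = 108.5714, P* = 54.4286.
A tax t gives ΔQ = t/0.175 and wedge t, so DWL = t²/0.35.
t²/0.35 = 113.4 → t² = 39.69 → t = 6.3.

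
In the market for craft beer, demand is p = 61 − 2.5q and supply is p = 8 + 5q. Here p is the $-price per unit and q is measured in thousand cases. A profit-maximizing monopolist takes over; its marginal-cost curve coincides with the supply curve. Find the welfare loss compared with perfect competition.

Competitive equilibrium: 61 − 2.5q = 8 + 5q → q* = 7.0667, p* = 43.3333.
Marginal revenue: MR = 61 − 5q. Set MR = MC: 61 − 5q = 8 + 5q → q_m = 5.3.
Price p_m = 61 − 2.5·5.3 = 47.75; MC(q_m) = 8 + 5·5.3 = 34.5.
Competitive q* = 7.0667, so Δq = 1.7667; wedge = 47.75 − 34.5 = 13.25.
Deadweight loss = ½ × 1.7667 × 13.25 = $11.70 thousand.

$11.70 thousand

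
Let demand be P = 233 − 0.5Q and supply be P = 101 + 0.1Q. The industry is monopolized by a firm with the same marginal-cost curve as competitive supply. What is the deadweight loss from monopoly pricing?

Competitive equilibrium: 233 − 0.5Q = 101 + 0.1Q → Q* = 220, P* = 123.
Marginal revenue: MR = 233 − Q. Set MR = MC: 233 − Q = 101 + 0.1Q → Q_m = 120.
Price P_m = 233 − 0.5·120 = 173; MC(Q_m) = 101 + 0.1·120 = 113.
Competitive Q* = 220, so ΔQ = 100; wedge = 173 − 113 = 60.
The triangle = ½ × 100 × 60 = 3000.

3000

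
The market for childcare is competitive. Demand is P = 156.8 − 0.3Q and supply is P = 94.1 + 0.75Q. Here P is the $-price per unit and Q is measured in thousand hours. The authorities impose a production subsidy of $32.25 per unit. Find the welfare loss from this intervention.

$495.27 thousand

Competitive equilibrium: 156.8 − 0.3Q = 94.1 + 0.75Q → Q* = 59.7143, P* = 138.8857.
The subsidy lowers effective supply by 32.25: P = 61.85 + 0.75Q.
New quantity: 156.8 − 0.3Q = 61.85 + 0.75Q → Q' = 90.4286.
Overproduction ΔQ = 90.4286 − 59.7143 = 30.7143; wedge = subsidy = 32.25.
The triangle = ½ × 30.7143 × 32.25 = $495.27 thousand.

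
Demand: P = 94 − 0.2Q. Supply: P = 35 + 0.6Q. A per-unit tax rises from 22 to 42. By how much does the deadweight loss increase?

800

Competitive equilibrium: 94 − 0.2Q = 35 + 0.6Q → Q* = 73.75, P* = 79.25.
For a per-unit tax t: ΔQ = t/0.8, so DWL = ½·t·(t/0.8) = t²/1.6.
At t = 22: DWL = 302.5. At t = 42: DWL = 1102.5.
Increase = 1102.5 − 302.5 = 800.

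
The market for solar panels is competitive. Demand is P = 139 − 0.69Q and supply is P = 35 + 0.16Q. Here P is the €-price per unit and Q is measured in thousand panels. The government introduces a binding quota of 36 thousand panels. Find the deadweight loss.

Competitive equilibrium: 139 − 0.69Q = 35 + 0.16Q → Q* = 122.3529, P* = 54.5765.
At Q = 36: demand price = 139 − 0.69·36 = 114.16; supply price = 35 + 0.16·36 = 40.76.
ΔQ = 122.3529 − 36 = 86.3529; wedge = 114.16 − 40.76 = 73.4.
The triangle = ½ × 86.3529 × 73.4 = €3169.15 thousand.

€3169.15 thousand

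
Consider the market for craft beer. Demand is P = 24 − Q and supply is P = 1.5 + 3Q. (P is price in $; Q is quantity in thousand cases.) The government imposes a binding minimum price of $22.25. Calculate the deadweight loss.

Competitive equilibrium: 24 − Q = 1.5 + 3Q → Q* = 5.625, P* = 18.375.
At the floor P = 22.25, quantity demanded = (24 − 22.25)/1 = 1.75.
Sellers' marginal cost at Q' = 1.75: 1.5 + 3·1.75 = 6.75.
ΔQ = 5.625 − 1.75 = 3.875; wedge = 22.25 − 6.75 = 15.5.
Welfare loss = ½ × 3.875 × 15.5 = $30.03 thousand.

$30.03 thousand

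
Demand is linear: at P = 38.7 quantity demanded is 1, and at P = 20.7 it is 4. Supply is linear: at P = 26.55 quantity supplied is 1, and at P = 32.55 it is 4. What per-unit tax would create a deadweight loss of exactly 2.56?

Demand slope = (20.7 − 38.7)/(4 − 1) = −6, so P = 44.7 − 6Q.
Supply slope = (32.55 − 26.55)/(4 − 1) = 2, so P = 24.55 + 2Q.
Competitive equilibrium: 44.7 − 6Q = 24.55 + 2Q → Q* = 2.5188, P* = 29.5875.
A tax t gives ΔQ = t/8 and wedge t, so DWL = t²/16.
t²/16 = 2.56 → t² = 40.96 → t = 6.4.

6.4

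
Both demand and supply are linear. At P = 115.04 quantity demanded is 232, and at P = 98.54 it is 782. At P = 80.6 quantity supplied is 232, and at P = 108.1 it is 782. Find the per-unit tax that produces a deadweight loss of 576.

Demand slope = (98.54 − 115.04)/(782 − 232) = −0.03, so P = 122 − 0.03Q.
Supply slope = (108.1 − 80.6)/(782 − 232) = 0.05, so P = 69 + 0.05Q.
Competitive equilibrium: 122 − 0.03Q = 69 + 0.05Q → Q* = 662.5, P* = 102.125.
A tax t gives ΔQ = t/0.08 and wedge t, so DWL = t²/0.16.
t²/0.16 = 576 → t² = 92.16 → t = 9.6.

9.6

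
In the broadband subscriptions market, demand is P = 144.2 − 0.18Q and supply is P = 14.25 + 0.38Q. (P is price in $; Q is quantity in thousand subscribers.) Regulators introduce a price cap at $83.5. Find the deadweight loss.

Competitive equilibrium: 144.2 − 0.18Q = 14.25 + 0.38Q → Q* = 232.0536, P* = 102.4304.
At the ceiling P = 83.5, quantity supplied = (83.5 − 14.25)/0.38 = 182.2368.
Willingness to pay at Q' = 182.2368: 144.2 − 0.18·182.2368 = 111.3974.
ΔQ = 232.0536 − 182.2368 = 49.8168; wedge = 111.3974 − 83.5 = 27.8974.
DWL = ½ × 49.8168 × 27.8974 = $694.88 thousand.

$694.88 thousand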